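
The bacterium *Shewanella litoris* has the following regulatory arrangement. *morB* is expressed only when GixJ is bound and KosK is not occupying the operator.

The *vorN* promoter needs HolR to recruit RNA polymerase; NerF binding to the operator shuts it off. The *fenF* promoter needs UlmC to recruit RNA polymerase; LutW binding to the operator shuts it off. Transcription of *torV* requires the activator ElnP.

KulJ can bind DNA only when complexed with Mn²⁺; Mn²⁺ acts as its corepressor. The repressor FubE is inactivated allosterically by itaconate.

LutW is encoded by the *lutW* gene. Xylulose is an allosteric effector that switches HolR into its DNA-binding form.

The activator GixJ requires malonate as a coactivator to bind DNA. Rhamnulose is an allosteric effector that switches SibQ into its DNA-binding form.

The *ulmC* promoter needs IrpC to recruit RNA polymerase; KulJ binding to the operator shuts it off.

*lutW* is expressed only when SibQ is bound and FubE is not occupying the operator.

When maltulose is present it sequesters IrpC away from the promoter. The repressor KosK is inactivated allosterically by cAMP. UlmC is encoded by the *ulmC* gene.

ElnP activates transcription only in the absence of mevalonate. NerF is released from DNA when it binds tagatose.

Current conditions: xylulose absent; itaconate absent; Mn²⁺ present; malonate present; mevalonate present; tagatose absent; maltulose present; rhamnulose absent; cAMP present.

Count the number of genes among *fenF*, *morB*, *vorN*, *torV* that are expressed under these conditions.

1

Itaconate is absent, so FubE is active.
Rhamnulose is absent, so SibQ is inactive.
With repressor FubE bound, *lutW* is not transcribed.
So LutW is not produced.
Mn²⁺ is present, so KulJ is active.
Maltulose is present, so IrpC is inactive.
With repressor KulJ bound, *ulmC* is not transcribed.
So UlmC is not produced.
Required activator UlmC is absent, so *fenF* is not transcribed.
→ *fenF* is OFF.
cAMP is present, so KosK is inactive.
Malonate is present, so GixJ is active.
No repressor is bound and GixJ is active, so *morB* is transcribed.
→ *morB* is ON.
Tagatose is absent, so NerF is active.
Xylulose is absent, so HolR is inactive.
With repressor NerF bound, *vorN* is not transcribed.
→ *vorN* is OFF.
Mevalonate is present, so ElnP is inactive.
Required activator ElnP is absent, so *torV* is not transcribed.
→ *torV* is OFF.
1 of the 4 genes is transcribed.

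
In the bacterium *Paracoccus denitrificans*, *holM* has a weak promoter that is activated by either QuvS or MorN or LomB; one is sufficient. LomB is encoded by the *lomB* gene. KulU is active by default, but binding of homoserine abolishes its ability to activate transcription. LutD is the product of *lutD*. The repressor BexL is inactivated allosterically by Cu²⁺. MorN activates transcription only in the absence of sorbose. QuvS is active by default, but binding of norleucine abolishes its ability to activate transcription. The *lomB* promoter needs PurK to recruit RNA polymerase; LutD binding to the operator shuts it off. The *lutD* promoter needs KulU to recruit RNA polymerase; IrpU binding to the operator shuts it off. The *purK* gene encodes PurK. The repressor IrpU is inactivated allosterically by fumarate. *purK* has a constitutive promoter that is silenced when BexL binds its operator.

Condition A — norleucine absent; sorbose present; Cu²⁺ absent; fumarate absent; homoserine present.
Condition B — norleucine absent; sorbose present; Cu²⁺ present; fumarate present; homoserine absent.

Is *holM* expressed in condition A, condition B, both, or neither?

Condition A:
Norleucine is absent, so QuvS is active.
Sorbose is present, so MorN is inactive.
Cu²⁺ is absent, so BexL is active.
With repressor BexL bound, *purK* is not transcribed.
So PurK is not produced.
Fumarate is absent, so IrpU is active.
Homoserine is present, so KulU is inactive.
With repressor IrpU bound, *lutD* is not transcribed.
So LutD is not produced.
Required activator PurK is absent, so *lomB* is not transcribed.
So LomB is not produced.
Activator QuvS is present, so *holM* is transcribed.
→ *holM* is ON in A.
Condition B:
Norleucine is absent, so QuvS is active.
Sorbose is present, so MorN is inactive.
Cu²⁺ is present, so BexL is inactive.
With no repressor bound, *purK* is transcribed.
So PurK is produced and active.
Fumarate is present, so IrpU is inactive.
Homoserine is absent, so KulU is active.
No repressor is bound and KulU is active, so *lutD* is transcribed.
So LutD is produced and active.
With repressor LutD bound, *lomB* is not transcribed.
So LomB is not produced.
Activator QuvS is present, so *holM* is transcribed.
→ *holM* is ON in B.

both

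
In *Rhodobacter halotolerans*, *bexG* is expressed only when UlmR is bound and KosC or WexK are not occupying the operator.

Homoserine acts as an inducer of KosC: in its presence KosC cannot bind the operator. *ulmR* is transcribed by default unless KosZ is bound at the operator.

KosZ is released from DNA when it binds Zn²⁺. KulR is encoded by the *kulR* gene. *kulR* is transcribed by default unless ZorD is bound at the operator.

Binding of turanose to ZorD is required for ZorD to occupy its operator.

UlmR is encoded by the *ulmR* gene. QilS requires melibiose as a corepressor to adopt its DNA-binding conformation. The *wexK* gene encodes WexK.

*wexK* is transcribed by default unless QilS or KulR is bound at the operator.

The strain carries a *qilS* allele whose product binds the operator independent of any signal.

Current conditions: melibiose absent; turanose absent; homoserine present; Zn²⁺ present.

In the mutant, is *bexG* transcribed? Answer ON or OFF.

ON

Homoserine is present, so KosC is inactive.
Zn²⁺ is present, so KosZ is inactive.
With no repressor bound, *ulmR* is transcribed.
So UlmR is produced and active.
QilS is constitutively active in this strain.
Turanose is absent, so ZorD is inactive.
With no repressor bound, *kulR* is transcribed.
So KulR is produced and active.
With repressor QilS bound, *wexK* is not transcribed.
So WexK is not produced.
No repressor is bound and UlmR is active, so *bexG* is transcribed.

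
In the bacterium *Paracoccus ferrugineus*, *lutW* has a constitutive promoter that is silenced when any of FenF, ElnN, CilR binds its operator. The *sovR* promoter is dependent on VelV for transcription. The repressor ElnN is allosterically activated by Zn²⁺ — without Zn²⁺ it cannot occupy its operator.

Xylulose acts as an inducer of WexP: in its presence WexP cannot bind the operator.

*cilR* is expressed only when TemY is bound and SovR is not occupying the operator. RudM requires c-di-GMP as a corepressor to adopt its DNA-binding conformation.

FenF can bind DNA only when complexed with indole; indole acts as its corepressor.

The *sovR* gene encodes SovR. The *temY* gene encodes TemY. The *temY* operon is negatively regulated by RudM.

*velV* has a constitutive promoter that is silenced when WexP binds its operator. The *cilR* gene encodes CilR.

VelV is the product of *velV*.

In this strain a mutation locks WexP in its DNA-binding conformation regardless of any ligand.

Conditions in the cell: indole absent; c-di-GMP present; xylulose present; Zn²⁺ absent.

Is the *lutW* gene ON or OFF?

ON

Indole is absent, so FenF is inactive.
Zn²⁺ is absent, so ElnN is inactive.
WexP is constitutively active in this strain.
With repressor WexP bound, *velV* is not transcribed.
So VelV is not produced.
Required activator VelV is absent, so *sovR* is not transcribed.
So SovR is not produced.
c-di-GMP is present, so RudM is active.
With repressor RudM bound, *temY* is not transcribed.
So TemY is not produced.
Required activator TemY is absent, so *cilR* is not transcribed.
So CilR is not produced.
With no repressor bound, *lutW* is transcribed.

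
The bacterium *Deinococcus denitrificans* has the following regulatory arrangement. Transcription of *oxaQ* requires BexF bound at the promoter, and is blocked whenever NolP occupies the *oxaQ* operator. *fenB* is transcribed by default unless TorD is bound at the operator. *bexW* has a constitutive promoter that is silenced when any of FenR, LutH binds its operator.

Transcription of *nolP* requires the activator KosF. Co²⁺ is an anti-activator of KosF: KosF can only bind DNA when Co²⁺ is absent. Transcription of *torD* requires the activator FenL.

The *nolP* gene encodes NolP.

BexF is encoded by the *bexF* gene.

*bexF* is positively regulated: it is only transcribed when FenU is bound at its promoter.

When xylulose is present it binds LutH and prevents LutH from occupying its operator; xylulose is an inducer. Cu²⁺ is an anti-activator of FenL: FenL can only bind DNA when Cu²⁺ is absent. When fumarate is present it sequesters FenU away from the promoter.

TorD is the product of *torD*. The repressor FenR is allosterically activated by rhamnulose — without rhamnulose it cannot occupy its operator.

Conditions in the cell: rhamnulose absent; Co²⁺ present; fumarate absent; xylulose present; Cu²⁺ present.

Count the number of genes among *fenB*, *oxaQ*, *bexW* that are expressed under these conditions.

Cu²⁺ is present, so FenL is inactive.
Required activator FenL is absent, so *torD* is not transcribed.
So TorD is not produced.
With no repressor bound, *fenB* is transcribed.
→ *fenB* is ON.
Fumarate is absent, so FenU is active.
No repressor is bound and FenU is active, so *bexF* is transcribed.
So BexF is produced and active.
Co²⁺ is present, so KosF is inactive.
Required activator KosF is absent, so *nolP* is not transcribed.
So NolP is not produced.
No repressor is bound and BexF is active, so *oxaQ* is transcribed.
→ *oxaQ* is ON.
Rhamnulose is absent, so FenR is inactive.
Xylulose is present, so LutH is inactive.
With no repressor bound, *bexW* is transcribed.
→ *bexW* is ON.
3 of the 3 genes are transcribed.

3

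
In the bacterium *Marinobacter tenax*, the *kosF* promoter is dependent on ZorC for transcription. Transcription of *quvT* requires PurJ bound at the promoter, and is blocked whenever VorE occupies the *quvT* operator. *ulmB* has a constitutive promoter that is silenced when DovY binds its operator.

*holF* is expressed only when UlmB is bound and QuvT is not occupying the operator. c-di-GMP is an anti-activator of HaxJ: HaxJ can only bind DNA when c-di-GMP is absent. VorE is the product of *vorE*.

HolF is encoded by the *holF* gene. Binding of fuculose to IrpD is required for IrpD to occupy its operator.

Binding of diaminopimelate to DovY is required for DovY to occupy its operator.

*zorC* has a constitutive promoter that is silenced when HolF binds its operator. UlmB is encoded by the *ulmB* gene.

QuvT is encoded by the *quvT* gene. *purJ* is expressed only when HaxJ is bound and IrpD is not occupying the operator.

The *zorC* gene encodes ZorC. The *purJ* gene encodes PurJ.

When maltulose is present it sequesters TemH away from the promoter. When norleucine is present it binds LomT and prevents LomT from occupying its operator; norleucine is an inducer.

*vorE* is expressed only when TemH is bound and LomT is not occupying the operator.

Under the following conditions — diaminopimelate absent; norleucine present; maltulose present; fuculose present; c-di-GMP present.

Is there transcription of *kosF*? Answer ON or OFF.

OFF

Fuculose is present, so IrpD is active.
c-di-GMP is present, so HaxJ is inactive.
With repressor IrpD bound, *purJ* is not transcribed.
So PurJ is not produced.
Maltulose is present, so TemH is inactive.
Norleucine is present, so LomT is inactive.
Required activator TemH is absent, so *vorE* is not transcribed.
So VorE is not produced.
Required activator PurJ is absent, so *quvT* is not transcribed.
So QuvT is not produced.
Diaminopimelate is absent, so DovY is inactive.
With no repressor bound, *ulmB* is transcribed.
So UlmB is produced and active.
No repressor is bound and UlmB is active, so *holF* is transcribed.
So HolF is produced and active.
With repressor HolF bound, *zorC* is not transcribed.
So ZorC is not produced.
Required activator ZorC is absent, so *kosF* is not transcribed.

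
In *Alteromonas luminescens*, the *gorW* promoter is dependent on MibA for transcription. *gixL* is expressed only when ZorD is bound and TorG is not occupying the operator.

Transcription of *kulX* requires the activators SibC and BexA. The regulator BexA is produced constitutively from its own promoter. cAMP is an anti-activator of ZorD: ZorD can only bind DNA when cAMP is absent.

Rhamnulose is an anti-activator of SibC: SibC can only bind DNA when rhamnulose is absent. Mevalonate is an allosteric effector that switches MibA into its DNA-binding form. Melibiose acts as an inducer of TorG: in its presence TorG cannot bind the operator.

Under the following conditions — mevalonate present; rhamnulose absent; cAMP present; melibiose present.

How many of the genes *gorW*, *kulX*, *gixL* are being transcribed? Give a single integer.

Mevalonate is present, so MibA is active.
No repressor is bound and MibA is active, so *gorW* is transcribed.
→ *gorW* is ON.
Rhamnulose is absent, so SibC is active.
BexA is produced constitutively and is active.
No repressor is bound and SibC and BexA are active, so *kulX* is transcribed.
→ *kulX* is ON.
cAMP is present, so ZorD is inactive.
Melibiose is present, so TorG is inactive.
Required activator ZorD is absent, so *gixL* is not transcribed.
→ *gixL* is OFF.
2 of the 3 genes are transcribed.

2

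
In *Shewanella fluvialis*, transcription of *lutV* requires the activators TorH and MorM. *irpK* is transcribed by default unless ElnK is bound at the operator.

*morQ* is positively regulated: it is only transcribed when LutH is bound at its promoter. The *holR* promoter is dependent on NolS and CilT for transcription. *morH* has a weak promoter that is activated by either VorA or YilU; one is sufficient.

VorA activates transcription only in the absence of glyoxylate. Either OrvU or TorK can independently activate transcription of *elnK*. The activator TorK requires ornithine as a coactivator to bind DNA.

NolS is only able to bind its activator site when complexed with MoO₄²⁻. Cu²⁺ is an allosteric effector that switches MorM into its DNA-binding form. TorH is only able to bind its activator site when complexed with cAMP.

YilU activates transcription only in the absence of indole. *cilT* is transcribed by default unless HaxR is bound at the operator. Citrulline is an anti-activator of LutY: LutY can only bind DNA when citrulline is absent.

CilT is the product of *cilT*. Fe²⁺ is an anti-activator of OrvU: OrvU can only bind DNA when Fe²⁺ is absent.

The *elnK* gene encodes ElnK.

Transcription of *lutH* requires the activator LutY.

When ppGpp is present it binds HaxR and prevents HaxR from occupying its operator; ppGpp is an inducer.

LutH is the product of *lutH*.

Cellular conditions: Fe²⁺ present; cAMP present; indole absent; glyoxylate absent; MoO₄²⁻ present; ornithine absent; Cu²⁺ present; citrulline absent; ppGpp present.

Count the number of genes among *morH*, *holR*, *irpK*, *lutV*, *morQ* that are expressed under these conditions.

5

Glyoxylate is absent, so VorA is active.
Indole is absent, so YilU is active.
Activator VorA is present, so *morH* is transcribed.
→ *morH* is ON.
MoO₄²⁻ is present, so NolS is active.
ppGpp is present, so HaxR is inactive.
With no repressor bound, *cilT* is transcribed.
So CilT is produced and active.
No repressor is bound and NolS and CilT are active, so *holR* is transcribed.
→ *holR* is ON.
Fe²⁺ is present, so OrvU is inactive.
Ornithine is absent, so TorK is inactive.
No activator is available at the *elnK* promoter, so *elnK* is not transcribed.
So ElnK is not produced.
With no repressor bound, *irpK* is transcribed.
→ *irpK* is ON.
cAMP is present, so TorH is active.
Cu²⁺ is present, so MorM is active.
No repressor is bound and TorH and MorM are active, so *lutV* is transcribed.
→ *lutV* is ON.
Citrulline is absent, so LutY is active.
No repressor is bound and LutY is active, so *lutH* is transcribed.
So LutH is produced and active.
No repressor is bound and LutH is active, so *morQ* is transcribed.
→ *morQ* is ON.
5 of the 5 genes are transcribed.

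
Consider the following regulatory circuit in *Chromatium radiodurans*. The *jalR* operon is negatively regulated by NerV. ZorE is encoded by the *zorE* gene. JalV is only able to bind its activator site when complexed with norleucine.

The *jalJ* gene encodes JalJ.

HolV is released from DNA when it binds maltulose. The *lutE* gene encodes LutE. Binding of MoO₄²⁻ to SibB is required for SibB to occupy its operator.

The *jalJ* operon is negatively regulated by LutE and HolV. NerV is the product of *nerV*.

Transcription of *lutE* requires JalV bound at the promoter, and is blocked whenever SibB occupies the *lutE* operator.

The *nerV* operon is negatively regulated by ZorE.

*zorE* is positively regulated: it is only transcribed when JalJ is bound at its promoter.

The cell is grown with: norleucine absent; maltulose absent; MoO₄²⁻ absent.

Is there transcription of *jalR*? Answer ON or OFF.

OFF

Norleucine is absent, so JalV is inactive.
MoO₄²⁻ is absent, so SibB is inactive.
Required activator JalV is absent, so *lutE* is not transcribed.
So LutE is not produced.
Maltulose is absent, so HolV is active.
With repressor HolV bound, *jalJ* is not transcribed.
So JalJ is not produced.
Required activator JalJ is absent, so *zorE* is not transcribed.
So ZorE is not produced.
With no repressor bound, *nerV* is transcribed.
So NerV is produced and active.
With repressor NerV bound, *jalR* is not transcribed.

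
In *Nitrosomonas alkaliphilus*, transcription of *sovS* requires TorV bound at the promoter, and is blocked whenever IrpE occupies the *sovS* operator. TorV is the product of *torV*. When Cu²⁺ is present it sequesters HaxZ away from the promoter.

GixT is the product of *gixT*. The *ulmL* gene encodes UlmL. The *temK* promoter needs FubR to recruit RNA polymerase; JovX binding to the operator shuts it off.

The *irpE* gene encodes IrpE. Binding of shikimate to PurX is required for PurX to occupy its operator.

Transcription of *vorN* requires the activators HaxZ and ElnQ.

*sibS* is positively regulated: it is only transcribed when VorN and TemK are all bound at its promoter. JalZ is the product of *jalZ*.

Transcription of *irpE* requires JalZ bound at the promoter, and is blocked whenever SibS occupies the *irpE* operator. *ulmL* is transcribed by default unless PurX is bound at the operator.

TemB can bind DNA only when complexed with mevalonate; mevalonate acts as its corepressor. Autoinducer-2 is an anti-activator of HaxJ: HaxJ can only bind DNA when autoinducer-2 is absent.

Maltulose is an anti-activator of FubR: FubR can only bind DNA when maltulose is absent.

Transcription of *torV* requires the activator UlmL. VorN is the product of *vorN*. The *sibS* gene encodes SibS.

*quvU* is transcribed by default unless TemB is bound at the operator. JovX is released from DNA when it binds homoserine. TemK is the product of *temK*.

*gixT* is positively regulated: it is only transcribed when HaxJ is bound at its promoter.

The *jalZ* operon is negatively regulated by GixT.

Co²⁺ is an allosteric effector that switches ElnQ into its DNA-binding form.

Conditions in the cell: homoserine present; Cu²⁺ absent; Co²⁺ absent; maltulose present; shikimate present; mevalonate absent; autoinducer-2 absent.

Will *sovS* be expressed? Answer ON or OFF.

Autoinducer-2 is absent, so HaxJ is active.
No repressor is bound and HaxJ is active, so *gixT* is transcribed.
So GixT is produced and active.
With repressor GixT bound, *jalZ* is not transcribed.
So JalZ is not produced.
Cu²⁺ is absent, so HaxZ is active.
Co²⁺ is absent, so ElnQ is inactive.
Required activator ElnQ is absent, so *vorN* is not transcribed.
So VorN is not produced.
Maltulose is present, so FubR is inactive.
Homoserine is present, so JovX is inactive.
Required activator FubR is absent, so *temK* is not transcribed.
So TemK is not produced.
Required activator VorN is absent, so *sibS* is not transcribed.
So SibS is not produced.
Required activator JalZ is absent, so *irpE* is not transcribed.
So IrpE is not produced.
Shikimate is present, so PurX is active.
With repressor PurX bound, *ulmL* is not transcribed.
So UlmL is not produced.
Required activator UlmL is absent, so *torV* is not transcribed.
So TorV is not produced.
Required activator TorV is absent, so *sovS* is not transcribed.

OFF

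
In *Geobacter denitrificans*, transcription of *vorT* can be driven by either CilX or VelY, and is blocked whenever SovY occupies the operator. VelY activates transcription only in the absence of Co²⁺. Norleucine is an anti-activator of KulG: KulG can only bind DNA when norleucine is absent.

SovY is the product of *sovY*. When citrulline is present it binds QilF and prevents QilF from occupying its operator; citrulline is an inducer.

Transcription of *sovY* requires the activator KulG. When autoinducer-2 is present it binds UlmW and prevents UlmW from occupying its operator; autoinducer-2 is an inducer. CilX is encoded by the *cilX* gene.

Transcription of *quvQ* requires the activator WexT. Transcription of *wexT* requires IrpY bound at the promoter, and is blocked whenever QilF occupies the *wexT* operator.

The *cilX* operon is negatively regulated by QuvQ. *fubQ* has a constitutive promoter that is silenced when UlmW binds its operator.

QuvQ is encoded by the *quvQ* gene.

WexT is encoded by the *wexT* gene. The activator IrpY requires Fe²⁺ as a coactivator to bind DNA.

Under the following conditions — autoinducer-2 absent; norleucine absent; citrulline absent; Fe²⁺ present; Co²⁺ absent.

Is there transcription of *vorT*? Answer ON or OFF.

OFF

Citrulline is absent, so QilF is active.
Fe²⁺ is present, so IrpY is active.
With repressor QilF bound, *wexT* is not transcribed.
So WexT is not produced.
Required activator WexT is absent, so *quvQ* is not transcribed.
So QuvQ is not produced.
With no repressor bound, *cilX* is transcribed.
So CilX is produced and active.
Norleucine is absent, so KulG is active.
No repressor is bound and KulG is active, so *sovY* is transcribed.
So SovY is produced and active.
Co²⁺ is absent, so VelY is active.
With repressor SovY bound, *vorT* is not transcribed.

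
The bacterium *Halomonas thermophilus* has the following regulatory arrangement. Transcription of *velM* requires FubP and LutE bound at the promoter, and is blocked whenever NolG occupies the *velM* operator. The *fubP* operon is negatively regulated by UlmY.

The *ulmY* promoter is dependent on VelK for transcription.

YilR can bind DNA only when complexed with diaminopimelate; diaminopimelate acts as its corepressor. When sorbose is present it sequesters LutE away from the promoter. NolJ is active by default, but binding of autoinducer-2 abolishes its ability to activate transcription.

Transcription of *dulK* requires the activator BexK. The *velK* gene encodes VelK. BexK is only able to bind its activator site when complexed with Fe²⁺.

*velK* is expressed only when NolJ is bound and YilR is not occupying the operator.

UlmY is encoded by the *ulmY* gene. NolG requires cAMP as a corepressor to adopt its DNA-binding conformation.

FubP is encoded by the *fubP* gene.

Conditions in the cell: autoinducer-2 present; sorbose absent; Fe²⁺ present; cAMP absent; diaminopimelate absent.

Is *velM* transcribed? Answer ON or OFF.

Autoinducer-2 is present, so NolJ is inactive.
Diaminopimelate is absent, so YilR is inactive.
Required activator NolJ is absent, so *velK* is not transcribed.
So VelK is not produced.
Required activator VelK is absent, so *ulmY* is not transcribed.
So UlmY is not produced.
With no repressor bound, *fubP* is transcribed.
So FubP is produced and active.
cAMP is absent, so NolG is inactive.
Sorbose is absent, so LutE is active.
No repressor is bound and FubP and LutE are active, so *velM* is transcribed.

ON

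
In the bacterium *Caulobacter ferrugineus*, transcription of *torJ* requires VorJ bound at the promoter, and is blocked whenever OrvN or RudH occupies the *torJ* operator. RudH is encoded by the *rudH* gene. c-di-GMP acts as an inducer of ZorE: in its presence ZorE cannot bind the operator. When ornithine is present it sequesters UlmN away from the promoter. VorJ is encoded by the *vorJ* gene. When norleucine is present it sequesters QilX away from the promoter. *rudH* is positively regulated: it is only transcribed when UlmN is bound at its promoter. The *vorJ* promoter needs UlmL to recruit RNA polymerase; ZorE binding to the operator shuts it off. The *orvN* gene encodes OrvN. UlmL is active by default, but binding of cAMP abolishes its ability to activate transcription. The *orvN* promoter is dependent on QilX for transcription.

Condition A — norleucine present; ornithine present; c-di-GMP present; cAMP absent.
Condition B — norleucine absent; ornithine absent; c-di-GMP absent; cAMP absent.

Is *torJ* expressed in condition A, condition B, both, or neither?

Condition A:
Norleucine is present, so QilX is inactive.
Required activator QilX is absent, so *orvN* is not transcribed.
So OrvN is not produced.
Ornithine is present, so UlmN is inactive.
Required activator UlmN is absent, so *rudH* is not transcribed.
So RudH is not produced.
c-di-GMP is present, so ZorE is inactive.
cAMP is absent, so UlmL is active.
No repressor is bound and UlmL is active, so *vorJ* is transcribed.
So VorJ is produced and active.
No repressor is bound and VorJ is active, so *torJ* is transcribed.
→ *torJ* is ON in A.
Condition B:
Norleucine is absent, so QilX is active.
No repressor is bound and QilX is active, so *orvN* is transcribed.
So OrvN is produced and active.
Ornithine is absent, so UlmN is active.
No repressor is bound and UlmN is active, so *rudH* is transcribed.
So RudH is produced and active.
c-di-GMP is absent, so ZorE is active.
cAMP is absent, so UlmL is active.
With repressor ZorE bound, *vorJ* is not transcribed.
So VorJ is not produced.
With repressor OrvN bound, *torJ* is not transcribed.
→ *torJ* is OFF in B.

A only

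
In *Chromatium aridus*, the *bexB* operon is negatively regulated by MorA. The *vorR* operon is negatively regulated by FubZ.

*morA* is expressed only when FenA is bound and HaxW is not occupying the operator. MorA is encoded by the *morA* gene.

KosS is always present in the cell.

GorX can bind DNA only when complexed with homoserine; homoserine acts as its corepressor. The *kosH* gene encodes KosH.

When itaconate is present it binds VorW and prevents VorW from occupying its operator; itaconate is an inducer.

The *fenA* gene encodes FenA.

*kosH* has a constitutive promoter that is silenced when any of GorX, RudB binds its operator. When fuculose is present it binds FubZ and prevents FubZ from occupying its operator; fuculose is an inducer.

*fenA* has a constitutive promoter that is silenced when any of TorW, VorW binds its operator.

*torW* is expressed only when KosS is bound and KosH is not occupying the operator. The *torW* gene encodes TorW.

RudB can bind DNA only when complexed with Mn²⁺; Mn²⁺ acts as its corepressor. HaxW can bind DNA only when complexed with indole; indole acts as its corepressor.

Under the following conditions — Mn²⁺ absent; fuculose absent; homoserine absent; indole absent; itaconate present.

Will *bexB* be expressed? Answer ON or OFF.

Homoserine is absent, so GorX is inactive.
Mn²⁺ is absent, so RudB is inactive.
With no repressor bound, *kosH* is transcribed.
So KosH is produced and active.
KosS is produced constitutively and is active.
With repressor KosH bound, *torW* is not transcribed.
So TorW is not produced.
Itaconate is present, so VorW is inactive.
With no repressor bound, *fenA* is transcribed.
So FenA is produced and active.
Indole is absent, so HaxW is inactive.
No repressor is bound and FenA is active, so *morA* is transcribed.
So MorA is produced and active.
With repressor MorA bound, *bexB* is not transcribed.

OFF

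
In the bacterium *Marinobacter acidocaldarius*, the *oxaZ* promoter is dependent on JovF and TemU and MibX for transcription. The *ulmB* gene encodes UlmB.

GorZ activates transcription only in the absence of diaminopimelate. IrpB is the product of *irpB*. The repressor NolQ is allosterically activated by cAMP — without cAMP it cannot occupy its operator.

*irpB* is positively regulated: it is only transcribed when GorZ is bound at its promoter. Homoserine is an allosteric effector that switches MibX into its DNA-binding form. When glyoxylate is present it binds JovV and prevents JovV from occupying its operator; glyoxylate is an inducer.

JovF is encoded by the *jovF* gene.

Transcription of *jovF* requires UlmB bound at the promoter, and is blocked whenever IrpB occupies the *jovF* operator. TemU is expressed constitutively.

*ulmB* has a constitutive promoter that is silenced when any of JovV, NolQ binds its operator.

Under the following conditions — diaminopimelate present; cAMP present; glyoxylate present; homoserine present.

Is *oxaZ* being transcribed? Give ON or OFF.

OFF

Diaminopimelate is present, so GorZ is inactive.
Required activator GorZ is absent, so *irpB* is not transcribed.
So IrpB is not produced.
Glyoxylate is present, so JovV is inactive.
cAMP is present, so NolQ is active.
With repressor NolQ bound, *ulmB* is not transcribed.
So UlmB is not produced.
Required activator UlmB is absent, so *jovF* is not transcribed.
So JovF is not produced.
TemU is produced constitutively and is active.
Homoserine is present, so MibX is active.
Required activator JovF is absent, so *oxaZ* is not transcribed.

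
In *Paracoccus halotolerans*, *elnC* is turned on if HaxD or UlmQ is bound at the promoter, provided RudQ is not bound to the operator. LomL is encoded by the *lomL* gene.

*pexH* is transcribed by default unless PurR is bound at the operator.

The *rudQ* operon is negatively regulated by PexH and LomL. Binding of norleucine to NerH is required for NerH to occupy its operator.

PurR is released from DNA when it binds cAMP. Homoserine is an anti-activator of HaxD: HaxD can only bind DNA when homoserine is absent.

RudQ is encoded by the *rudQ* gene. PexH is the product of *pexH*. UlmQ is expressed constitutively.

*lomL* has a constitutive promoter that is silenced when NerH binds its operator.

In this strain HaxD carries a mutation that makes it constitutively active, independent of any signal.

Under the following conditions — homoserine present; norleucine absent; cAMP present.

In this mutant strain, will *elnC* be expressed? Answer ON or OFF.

HaxD is constitutively active in this strain.
UlmQ is produced constitutively and is active.
cAMP is present, so PurR is inactive.
With no repressor bound, *pexH* is transcribed.
So PexH is produced and active.
Norleucine is absent, so NerH is inactive.
With no repressor bound, *lomL* is transcribed.
So LomL is produced and active.
With repressor PexH bound, *rudQ* is not transcribed.
So RudQ is not produced.
Activator HaxD is present, so *elnC* is transcribed.

ON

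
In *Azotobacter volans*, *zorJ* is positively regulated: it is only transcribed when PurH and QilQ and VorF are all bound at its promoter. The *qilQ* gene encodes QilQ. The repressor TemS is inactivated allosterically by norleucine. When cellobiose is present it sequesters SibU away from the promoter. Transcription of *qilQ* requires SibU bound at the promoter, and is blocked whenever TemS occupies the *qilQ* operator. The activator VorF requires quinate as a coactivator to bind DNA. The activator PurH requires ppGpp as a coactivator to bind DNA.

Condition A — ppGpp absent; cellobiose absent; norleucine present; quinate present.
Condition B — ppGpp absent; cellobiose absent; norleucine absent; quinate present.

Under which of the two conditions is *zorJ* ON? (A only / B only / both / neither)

Condition A:
ppGpp is absent, so PurH is inactive.
Cellobiose is absent, so SibU is active.
Norleucine is present, so TemS is inactive.
No repressor is bound and SibU is active, so *qilQ* is transcribed.
So QilQ is produced and active.
Quinate is present, so VorF is active.
Required activator PurH is absent, so *zorJ* is not transcribed.
→ *zorJ* is OFF in A.
Condition B:
ppGpp is absent, so PurH is inactive.
Cellobiose is absent, so SibU is active.
Norleucine is absent, so TemS is active.
With repressor TemS bound, *qilQ* is not transcribed.
So QilQ is not produced.
Quinate is present, so VorF is active.
Required activator PurH is absent, so *zorJ* is not transcribed.
→ *zorJ* is OFF in B.

neither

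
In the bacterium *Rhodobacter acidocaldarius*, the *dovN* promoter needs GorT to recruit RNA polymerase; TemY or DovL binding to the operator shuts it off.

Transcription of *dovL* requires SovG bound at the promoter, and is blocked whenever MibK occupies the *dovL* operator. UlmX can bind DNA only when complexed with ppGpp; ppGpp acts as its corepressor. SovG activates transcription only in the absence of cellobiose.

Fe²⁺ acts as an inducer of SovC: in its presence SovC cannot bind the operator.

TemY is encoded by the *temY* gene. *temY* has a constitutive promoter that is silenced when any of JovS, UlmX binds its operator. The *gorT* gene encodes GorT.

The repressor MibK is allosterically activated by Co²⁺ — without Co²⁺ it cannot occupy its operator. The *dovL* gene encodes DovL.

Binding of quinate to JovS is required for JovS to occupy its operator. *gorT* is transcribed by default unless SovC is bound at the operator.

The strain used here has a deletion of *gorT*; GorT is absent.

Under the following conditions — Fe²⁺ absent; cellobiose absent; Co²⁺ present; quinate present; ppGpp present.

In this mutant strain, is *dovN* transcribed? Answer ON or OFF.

Quinate is present, so JovS is active.
ppGpp is present, so UlmX is active.
With repressor JovS bound, *temY* is not transcribed.
So TemY is not produced.
GorT is non-functional in this strain, so it has no effect.
Cellobiose is absent, so SovG is active.
Co²⁺ is present, so MibK is active.
With repressor MibK bound, *dovL* is not transcribed.
So DovL is not produced.
Required activator GorT is absent, so *dovN* is not transcribed.

OFF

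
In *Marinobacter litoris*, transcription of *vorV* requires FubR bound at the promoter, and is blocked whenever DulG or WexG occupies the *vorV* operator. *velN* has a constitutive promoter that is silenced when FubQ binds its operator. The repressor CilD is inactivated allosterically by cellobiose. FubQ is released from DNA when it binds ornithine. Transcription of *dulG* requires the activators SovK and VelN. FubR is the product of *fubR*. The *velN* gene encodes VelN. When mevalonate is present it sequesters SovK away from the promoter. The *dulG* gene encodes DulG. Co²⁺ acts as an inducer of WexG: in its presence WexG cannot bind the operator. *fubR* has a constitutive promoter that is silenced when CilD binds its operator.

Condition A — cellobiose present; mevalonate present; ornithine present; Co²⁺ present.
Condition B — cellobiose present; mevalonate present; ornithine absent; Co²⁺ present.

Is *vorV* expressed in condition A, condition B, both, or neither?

both

Condition A:
Cellobiose is present, so CilD is inactive.
With no repressor bound, *fubR* is transcribed.
So FubR is produced and active.
Mevalonate is present, so SovK is inactive.
Ornithine is present, so FubQ is inactive.
With no repressor bound, *velN* is transcribed.
So VelN is produced and active.
Required activator SovK is absent, so *dulG* is not transcribed.
So DulG is not produced.
Co²⁺ is present, so WexG is inactive.
No repressor is bound and FubR is active, so *vorV* is transcribed.
→ *vorV* is ON in A.
Condition B:
Cellobiose is present, so CilD is inactive.
With no repressor bound, *fubR* is transcribed.
So FubR is produced and active.
Mevalonate is present, so SovK is inactive.
Ornithine is absent, so FubQ is active.
With repressor FubQ bound, *velN* is not transcribed.
So VelN is not produced.
Required activator SovK is absent, so *dulG* is not transcribed.
So DulG is not produced.
Co²⁺ is present, so WexG is inactive.
No repressor is bound and FubR is active, so *vorV* is transcribed.
→ *vorV* is ON in B.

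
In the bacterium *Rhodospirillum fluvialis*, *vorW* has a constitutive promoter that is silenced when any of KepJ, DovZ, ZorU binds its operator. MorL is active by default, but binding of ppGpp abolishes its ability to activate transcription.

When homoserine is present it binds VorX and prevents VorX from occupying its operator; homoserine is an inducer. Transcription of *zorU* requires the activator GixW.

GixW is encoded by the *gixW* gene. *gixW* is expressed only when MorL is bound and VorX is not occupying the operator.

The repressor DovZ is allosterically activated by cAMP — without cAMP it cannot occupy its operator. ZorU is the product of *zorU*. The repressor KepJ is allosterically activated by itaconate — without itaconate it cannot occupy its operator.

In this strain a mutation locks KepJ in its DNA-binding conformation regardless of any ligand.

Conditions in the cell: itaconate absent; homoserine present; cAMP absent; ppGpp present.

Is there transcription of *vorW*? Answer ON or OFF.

KepJ is constitutively active in this strain.
cAMP is absent, so DovZ is inactive.
ppGpp is present, so MorL is inactive.
Homoserine is present, so VorX is inactive.
Required activator MorL is absent, so *gixW* is not transcribed.
So GixW is not produced.
Required activator GixW is absent, so *zorU* is not transcribed.
So ZorU is not produced.
With repressor KepJ bound, *vorW* is not transcribed.

OFF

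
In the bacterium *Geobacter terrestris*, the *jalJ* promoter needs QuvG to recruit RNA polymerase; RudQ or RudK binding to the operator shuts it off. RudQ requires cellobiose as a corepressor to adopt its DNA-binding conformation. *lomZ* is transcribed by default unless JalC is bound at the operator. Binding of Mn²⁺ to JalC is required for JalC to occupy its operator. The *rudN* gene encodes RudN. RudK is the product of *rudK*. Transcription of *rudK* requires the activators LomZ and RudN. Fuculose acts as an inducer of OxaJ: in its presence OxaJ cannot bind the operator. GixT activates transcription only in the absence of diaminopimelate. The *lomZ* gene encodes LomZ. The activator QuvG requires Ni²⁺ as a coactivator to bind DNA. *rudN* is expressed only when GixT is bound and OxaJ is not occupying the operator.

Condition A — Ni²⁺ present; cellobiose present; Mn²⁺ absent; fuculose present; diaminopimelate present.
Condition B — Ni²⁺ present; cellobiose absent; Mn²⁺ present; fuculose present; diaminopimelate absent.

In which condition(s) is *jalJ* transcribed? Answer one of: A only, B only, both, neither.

Condition A:
Ni²⁺ is present, so QuvG is active.
Cellobiose is present, so RudQ is active.
Mn²⁺ is absent, so JalC is inactive.
With no repressor bound, *lomZ* is transcribed.
So LomZ is produced and active.
Fuculose is present, so OxaJ is inactive.
Diaminopimelate is present, so GixT is inactive.
Required activator GixT is absent, so *rudN* is not transcribed.
So RudN is not produced.
Required activator RudN is absent, so *rudK* is not transcribed.
So RudK is not produced.
With repressor RudQ bound, *jalJ* is not transcribed.
→ *jalJ* is OFF in A.
Condition B:
Ni²⁺ is present, so QuvG is active.
Cellobiose is absent, so RudQ is inactive.
Mn²⁺ is present, so JalC is active.
With repressor JalC bound, *lomZ* is not transcribed.
So LomZ is not produced.
Fuculose is present, so OxaJ is inactive.
Diaminopimelate is absent, so GixT is active.
No repressor is bound and GixT is active, so *rudN* is transcribed.
So RudN is produced and active.
Required activator LomZ is absent, so *rudK* is not transcribed.
So RudK is not produced.
No repressor is bound and QuvG is active, so *jalJ* is transcribed.
→ *jalJ* is ON in B.

B only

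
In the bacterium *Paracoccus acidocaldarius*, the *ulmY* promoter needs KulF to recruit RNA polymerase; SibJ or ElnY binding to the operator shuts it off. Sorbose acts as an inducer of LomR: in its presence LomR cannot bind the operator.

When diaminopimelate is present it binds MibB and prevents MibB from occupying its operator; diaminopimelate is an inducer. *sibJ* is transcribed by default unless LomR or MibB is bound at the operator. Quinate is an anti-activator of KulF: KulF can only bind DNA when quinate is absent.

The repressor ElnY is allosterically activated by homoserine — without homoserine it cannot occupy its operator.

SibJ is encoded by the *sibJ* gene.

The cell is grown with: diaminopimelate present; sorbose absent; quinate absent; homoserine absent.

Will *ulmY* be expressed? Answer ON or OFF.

Sorbose is absent, so LomR is active.
Diaminopimelate is present, so MibB is inactive.
With repressor LomR bound, *sibJ* is not transcribed.
So SibJ is not produced.
Homoserine is absent, so ElnY is inactive.
Quinate is absent, so KulF is active.
No repressor is bound and KulF is active, so *ulmY* is transcribed.

ON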